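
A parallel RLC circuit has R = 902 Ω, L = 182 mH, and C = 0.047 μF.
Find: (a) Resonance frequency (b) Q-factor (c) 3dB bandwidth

Step 1 — Resonance: ω₀ = 1/√(LC) = 1/√(0.182·4.7e-08) = 1.081e+04 rad/s.
Step 2 — f₀ = ω₀/(2π) = 1721 Hz.
Step 3 — Parallel Q: Q = R/(ω₀L) = 902/(1.081e+04·0.182) = 0.4584.
Step 4 — Bandwidth: Δω = ω₀/Q = 2.359e+04 rad/s; BW = Δω/(2π) = 3754 Hz.

(a) f₀ = 1721 Hz  (b) Q = 0.4584  (c) BW = 3754 Hz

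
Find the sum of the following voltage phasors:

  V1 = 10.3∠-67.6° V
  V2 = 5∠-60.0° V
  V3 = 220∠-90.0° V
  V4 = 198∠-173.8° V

Step 1 — Convert each phasor to rectangular form:
  V1 = 10.3·(cos(-67.6°) + j·sin(-67.6°)) = 3.925 - j9.523 V
  V2 = 5·(cos(-60.0°) + j·sin(-60.0°)) = 2.5 - j4.33 V
  V3 = 220·(cos(-90.0°) + j·sin(-90.0°)) = 0 - j220 V
  V4 = 198·(cos(-173.8°) + j·sin(-173.8°)) = -196.8 - j21.38 V
Step 2 — Sum components: V_total = -190.4 - j255.2 V.
Step 3 — Convert to polar: |V_total| = 318.4 V, ∠V_total = -126.7°.

V_total = 318.4∠-126.7° V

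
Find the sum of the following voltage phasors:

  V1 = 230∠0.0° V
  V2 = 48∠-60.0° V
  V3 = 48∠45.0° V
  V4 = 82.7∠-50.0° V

Step 1 — Convert each phasor to rectangular form:
  V1 = 230·(cos(0.0°) + j·sin(0.0°)) = 230 V
  V2 = 48·(cos(-60.0°) + j·sin(-60.0°)) = 24 - j41.57 V
  V3 = 48·(cos(45.0°) + j·sin(45.0°)) = 33.94 + j33.94 V
  V4 = 82.7·(cos(-50.0°) + j·sin(-50.0°)) = 53.16 - j63.35 V
Step 2 — Sum components: V_total = 341.1 - j70.98 V.
Step 3 — Convert to polar: |V_total| = 348.4 V, ∠V_total = -11.8°.

V_total = 348.4∠-11.8° V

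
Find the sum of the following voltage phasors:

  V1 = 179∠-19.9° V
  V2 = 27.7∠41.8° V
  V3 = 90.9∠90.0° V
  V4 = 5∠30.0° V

Step 1 — Convert each phasor to rectangular form:
  V1 = 179·(cos(-19.9°) + j·sin(-19.9°)) = 168.3 - j60.93 V
  V2 = 27.7·(cos(41.8°) + j·sin(41.8°)) = 20.65 + j18.46 V
  V3 = 90.9·(cos(90.0°) + j·sin(90.0°)) = 0 + j90.9 V
  V4 = 5·(cos(30.0°) + j·sin(30.0°)) = 4.33 + j2.5 V
Step 2 — Sum components: V_total = 193.3 + j50.94 V.
Step 3 — Convert to polar: |V_total| = 199.9 V, ∠V_total = 14.8°.

V_total = 199.9∠14.8° V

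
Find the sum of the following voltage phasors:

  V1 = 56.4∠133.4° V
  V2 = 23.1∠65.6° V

Step 1 — Convert each phasor to rectangular form:
  V1 = 56.4·(cos(133.4°) + j·sin(133.4°)) = -38.75 + j40.98 V
  V2 = 23.1·(cos(65.6°) + j·sin(65.6°)) = 9.543 + j21.04 V
Step 2 — Sum components: V_total = -29.21 + j62.02 V.
Step 3 — Convert to polar: |V_total| = 68.55 V, ∠V_total = 115.2°.

V_total = 68.55∠115.2° V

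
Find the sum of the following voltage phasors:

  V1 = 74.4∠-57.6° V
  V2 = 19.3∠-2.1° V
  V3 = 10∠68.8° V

Step 1 — Convert each phasor to rectangular form:
  V1 = 74.4·(cos(-57.6°) + j·sin(-57.6°)) = 39.87 - j62.82 V
  V2 = 19.3·(cos(-2.1°) + j·sin(-2.1°)) = 19.29 - j0.7072 V
  V3 = 10·(cos(68.8°) + j·sin(68.8°)) = 3.616 + j9.323 V
Step 2 — Sum components: V_total = 62.77 - j54.2 V.
Step 3 — Convert to polar: |V_total| = 82.93 V, ∠V_total = -40.8°.

V_total = 82.93∠-40.8° V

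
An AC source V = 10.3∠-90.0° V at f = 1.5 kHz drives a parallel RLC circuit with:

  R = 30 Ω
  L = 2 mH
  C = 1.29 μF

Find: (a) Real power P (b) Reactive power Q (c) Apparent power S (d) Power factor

Step 1 — Angular frequency: ω = 2π·f = 2π·1500 = 9425 rad/s.
Step 2 — Component impedances:
  R: Z = R = 30 Ω
  L: Z = jωL = j·9425·0.002 = 0 + j18.85 Ω
  C: Z = 1/(jωC) = -j/(ω·C) = 0 - j82.25 Ω
Step 3 — Parallel combination: 1/Z_total = 1/R + 1/L + 1/C; Z_total = 11.98 + j14.69 Ω = 18.95∠50.8° Ω.
Step 4 — Source phasor: V = 10.3∠-90.0° V = 0 - j10.3 V.
Step 5 — Current: I = V / Z = -0.4212 - j0.3433 A = 0.5434∠-140.8° A.
Step 6 — Complex power: S = V·I* = 3.536 + j4.338 VA.
Step 7 — Real power: P = Re(S) = 3.536 W.
Step 8 — Reactive power: Q = Im(S) = 4.338 VAR.
Step 9 — Apparent power: |S| = 5.597 VA.
Step 10 — Power factor: PF = P/|S| = 0.6318 (lagging).

(a) P = 3.536 W  (b) Q = 4.338 VAR  (c) S = 5.597 VA  (d) PF = 0.6318 (lagging)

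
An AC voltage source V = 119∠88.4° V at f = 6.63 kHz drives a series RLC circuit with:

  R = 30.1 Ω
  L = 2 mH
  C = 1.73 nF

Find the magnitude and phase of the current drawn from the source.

Step 1 — Angular frequency: ω = 2π·f = 2π·6630 = 4.166e+04 rad/s.
Step 2 — Component impedances:
  R: Z = R = 30.1 Ω
  L: Z = jωL = j·4.166e+04·0.002 = 0 + j83.32 Ω
  C: Z = 1/(jωC) = -j/(ω·C) = 0 - j1.388e+04 Ω
Step 3 — Series combination: Z_total = R + L + C = 30.1 - j1.379e+04 Ω = 1.379e+04∠-89.9° Ω.
Step 4 — Source phasor: V = 119∠88.4° V = 3.323 + j119 V.
Step 5 — Ohm's law: I = V / Z_total = (3.323 + j119) / (30.1 - j1.379e+04) = -0.008624 + j0.0002597 A.
Step 6 — Convert to polar: |I| = 0.008628 A, ∠I = 178.3°.

I = 0.008628∠178.3° A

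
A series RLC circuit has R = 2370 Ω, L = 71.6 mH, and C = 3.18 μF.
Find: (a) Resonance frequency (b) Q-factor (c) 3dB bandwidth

Step 1 — Resonance: ω₀ = 1/√(LC) = 1/√(0.0716·3.18e-06) = 2096 rad/s.
Step 2 — f₀ = ω₀/(2π) = 333.5 Hz.
Step 3 — Series Q: Q = ω₀L/R = 2096·0.0716/2370 = 0.06331.
Step 4 — Bandwidth: Δω = ω₀/Q = 3.31e+04 rad/s; BW = Δω/(2π) = 5268 Hz.

(a) f₀ = 333.5 Hz  (b) Q = 0.06331  (c) BW = 5268 Hz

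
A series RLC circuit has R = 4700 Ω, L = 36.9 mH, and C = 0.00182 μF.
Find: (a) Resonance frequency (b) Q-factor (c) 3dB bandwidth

Step 1 — Resonance: ω₀ = 1/√(LC) = 1/√(0.0369·1.82e-09) = 1.22e+05 rad/s.
Step 2 — f₀ = ω₀/(2π) = 1.942e+04 Hz.
Step 3 — Series Q: Q = ω₀L/R = 1.22e+05·0.0369/4700 = 0.958.
Step 4 — Bandwidth: Δω = ω₀/Q = 1.274e+05 rad/s; BW = Δω/(2π) = 2.027e+04 Hz.

(a) f₀ = 1.942e+04 Hz  (b) Q = 0.958  (c) BW = 2.027e+04 Hz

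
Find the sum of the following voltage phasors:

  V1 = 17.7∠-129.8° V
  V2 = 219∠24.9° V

Step 1 — Convert each phasor to rectangular form:
  V1 = 17.7·(cos(-129.8°) + j·sin(-129.8°)) = -11.33 - j13.6 V
  V2 = 219·(cos(24.9°) + j·sin(24.9°)) = 198.6 + j92.21 V
Step 2 — Sum components: V_total = 187.3 + j78.61 V.
Step 3 — Convert to polar: |V_total| = 203.1 V, ∠V_total = 22.8°.

V_total = 203.1∠22.8° V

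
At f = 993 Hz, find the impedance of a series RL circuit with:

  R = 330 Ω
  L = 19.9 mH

Step 1 — Angular frequency: ω = 2π·f = 2π·993 = 6239 rad/s.
Step 2 — Component impedances:
  R: Z = R = 330 Ω
  L: Z = jωL = j·6239·0.0199 = 0 + j124.2 Ω
Step 3 — Series combination: Z_total = R + L = 330 + j124.2 Ω = 352.6∠20.6° Ω.

Z = 330 + j124.2 Ω = 352.6∠20.6° Ω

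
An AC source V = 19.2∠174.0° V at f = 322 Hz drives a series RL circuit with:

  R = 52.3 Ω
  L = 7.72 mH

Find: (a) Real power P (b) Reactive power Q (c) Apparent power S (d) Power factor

Step 1 — Angular frequency: ω = 2π·f = 2π·322 = 2023 rad/s.
Step 2 — Component impedances:
  R: Z = R = 52.3 Ω
  L: Z = jωL = j·2023·0.00772 = 0 + j15.62 Ω
Step 3 — Series combination: Z_total = R + L = 52.3 + j15.62 Ω = 54.58∠16.6° Ω.
Step 4 — Source phasor: V = 19.2∠174.0° V = -19.09 + j2.007 V.
Step 5 — Current: I = V / Z = -0.3247 + j0.1353 A = 0.3518∠157.4° A.
Step 6 — Complex power: S = V·I* = 6.471 + j1.933 VA.
Step 7 — Real power: P = Re(S) = 6.471 W.
Step 8 — Reactive power: Q = Im(S) = 1.933 VAR.
Step 9 — Apparent power: |S| = 6.754 VA.
Step 10 — Power factor: PF = P/|S| = 0.9582 (lagging).

(a) P = 6.471 W  (b) Q = 1.933 VAR  (c) S = 6.754 VA  (d) PF = 0.9582 (lagging)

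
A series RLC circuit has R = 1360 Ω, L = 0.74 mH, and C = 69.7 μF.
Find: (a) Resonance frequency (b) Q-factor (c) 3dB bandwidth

Step 1 — Resonance: ω₀ = 1/√(LC) = 1/√(0.00074·6.97e-05) = 4403 rad/s.
Step 2 — f₀ = ω₀/(2π) = 700.8 Hz.
Step 3 — Series Q: Q = ω₀L/R = 4403·0.00074/1360 = 0.002396.
Step 4 — Bandwidth: Δω = ω₀/Q = 1.838e+06 rad/s; BW = Δω/(2π) = 2.925e+05 Hz.

(a) f₀ = 700.8 Hz  (b) Q = 0.002396  (c) BW = 2.925e+05 Hz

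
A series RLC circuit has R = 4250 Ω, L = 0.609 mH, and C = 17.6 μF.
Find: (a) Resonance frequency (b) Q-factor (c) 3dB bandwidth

Step 1 — Resonance condition Im(Z)=0 gives ω₀ = 1/√(LC).
Step 2 — ω₀ = 1/√(0.000609·1.76e-05) = 9659 rad/s.
Step 3 — f₀ = ω₀/(2π) = 1537 Hz.
Step 4 — Series Q: Q = ω₀L/R = 9659·0.000609/4250 = 0.001384.
Step 5 — 3dB bandwidth: Δω = ω₀/Q = 6.979e+06 rad/s; BW = Δω/(2π) = 1.111e+06 Hz.

(a) f₀ = 1537 Hz  (b) Q = 0.001384  (c) BW = 1.111e+06 Hz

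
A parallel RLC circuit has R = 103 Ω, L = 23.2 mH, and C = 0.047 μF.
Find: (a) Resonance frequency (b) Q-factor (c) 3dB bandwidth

Step 1 — Resonance: ω₀ = 1/√(LC) = 1/√(0.0232·4.7e-08) = 3.028e+04 rad/s.
Step 2 — f₀ = ω₀/(2π) = 4820 Hz.
Step 3 — Parallel Q: Q = R/(ω₀L) = 103/(3.028e+04·0.0232) = 0.1466.
Step 4 — Bandwidth: Δω = ω₀/Q = 2.066e+05 rad/s; BW = Δω/(2π) = 3.288e+04 Hz.

(a) f₀ = 4820 Hz  (b) Q = 0.1466  (c) BW = 3.288e+04 Hz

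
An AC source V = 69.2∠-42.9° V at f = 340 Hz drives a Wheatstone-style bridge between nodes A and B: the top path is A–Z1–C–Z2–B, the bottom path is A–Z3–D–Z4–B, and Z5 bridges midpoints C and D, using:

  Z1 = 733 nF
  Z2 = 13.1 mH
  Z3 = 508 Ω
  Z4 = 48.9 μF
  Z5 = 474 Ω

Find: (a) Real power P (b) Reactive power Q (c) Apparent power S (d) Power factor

Step 1 — Angular frequency: ω = 2π·f = 2π·340 = 2136 rad/s.
Step 2 — Component impedances:
  Z1: Z = 1/(jωC) = -j/(ω·C) = 0 - j638.6 Ω
  Z2: Z = jωL = j·2136·0.0131 = 0 + j27.99 Ω
  Z3: Z = R = 508 Ω
  Z4: Z = 1/(jωC) = -j/(ω·C) = 0 - j9.573 Ω
  Z5: Z = R = 474 Ω
Step 3 — Bridge requires nodal analysis (the Z5 bridge couples midpoints C and D, so the two paths cannot be reduced to a simple series/parallel combination). Setting node B to ground and injecting 1 A at node A, the 3-node admittance system at A, C, D solves to V_A = Z_AB = 295.2 - j250.2 Ω = 387∠-40.3° Ω.
Step 4 — Source phasor: V = 69.2∠-42.9° V = 50.69 - j47.11 V.
Step 5 — Current: I = V / Z = 0.1786 - j0.008162 A = 0.1788∠-2.6° A.
Step 6 — Complex power: S = V·I* = 9.44 - j8.001 VA.
Step 7 — Real power: P = Re(S) = 9.44 W.
Step 8 — Reactive power: Q = Im(S) = -8.001 VAR.
Step 9 — Apparent power: |S| = 12.38 VA.
Step 10 — Power factor: PF = P/|S| = 0.7628 (leading).

(a) P = 9.44 W  (b) Q = -8.001 VAR  (c) S = 12.38 VA  (d) PF = 0.7628 (leading)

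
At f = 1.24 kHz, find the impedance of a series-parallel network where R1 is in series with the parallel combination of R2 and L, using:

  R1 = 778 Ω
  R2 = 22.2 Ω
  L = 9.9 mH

Step 1 — Angular frequency: ω = 2π·f = 2π·1240 = 7791 rad/s.
Step 2 — Component impedances:
  R1: Z = R = 778 Ω
  R2: Z = R = 22.2 Ω
  L: Z = jωL = j·7791·0.0099 = 0 + j77.13 Ω
Step 3 — Parallel branch: R2 || L = 1/(1/R2 + 1/L) = 20.5 + j5.901 Ω.
Step 4 — Series with R1: Z_total = R1 + (R2 || L) = 798.5 + j5.901 Ω = 798.5∠0.4° Ω.

Z = 798.5 + j5.901 Ω = 798.5∠0.4° Ω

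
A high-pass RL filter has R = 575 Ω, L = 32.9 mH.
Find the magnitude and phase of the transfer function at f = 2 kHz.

Step 1 — Angular frequency: ω = 2π·2000 = 1.257e+04 rad/s.
Step 2 — Transfer function: H(jω) = jωL/(R + jωL).
Step 3 — Numerator jωL = j·413.4; denominator R + jωL = 575 + j413.4.
Step 4 — H = 0.3408 + j0.474.
Step 5 — Magnitude: |H| = 0.5838 (-4.7 dB); phase: φ = 54.3°.

|H| = 0.5838 (-4.7 dB), φ = 54.3°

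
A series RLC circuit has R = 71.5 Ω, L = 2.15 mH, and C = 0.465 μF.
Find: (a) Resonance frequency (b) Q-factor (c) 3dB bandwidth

Step 1 — Resonance condition Im(Z)=0 gives ω₀ = 1/√(LC).
Step 2 — ω₀ = 1/√(0.00215·4.65e-07) = 3.163e+04 rad/s.
Step 3 — f₀ = ω₀/(2π) = 5034 Hz.
Step 4 — Series Q: Q = ω₀L/R = 3.163e+04·0.00215/71.5 = 0.951.
Step 5 — 3dB bandwidth: Δω = ω₀/Q = 3.326e+04 rad/s; BW = Δω/(2π) = 5293 Hz.

(a) f₀ = 5034 Hz  (b) Q = 0.951  (c) BW = 5293 Hz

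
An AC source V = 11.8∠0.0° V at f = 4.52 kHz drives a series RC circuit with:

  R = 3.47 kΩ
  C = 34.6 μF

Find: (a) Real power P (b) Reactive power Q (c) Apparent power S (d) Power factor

Step 1 — Angular frequency: ω = 2π·f = 2π·4520 = 2.84e+04 rad/s.
Step 2 — Component impedances:
  R: Z = R = 3470 Ω
  C: Z = 1/(jωC) = -j/(ω·C) = 0 - j1.018 Ω
Step 3 — Series combination: Z_total = R + C = 3470 - j1.018 Ω = 3470∠-0.0° Ω.
Step 4 — Source phasor: V = 11.8∠0.0° V = 11.8 V.
Step 5 — Current: I = V / Z = 0.003401 + j9.973e-07 A = 0.003401∠0.0° A.
Step 6 — Complex power: S = V·I* = 0.04013 - j1.177e-05 VA.
Step 7 — Real power: P = Re(S) = 0.04013 W.
Step 8 — Reactive power: Q = Im(S) = -1.177e-05 VAR.
Step 9 — Apparent power: |S| = 0.04013 VA.
Step 10 — Power factor: PF = P/|S| = 1 (leading).

(a) P = 0.04013 W  (b) Q = -1.177e-05 VAR  (c) S = 0.04013 VA  (d) PF = 1 (leading)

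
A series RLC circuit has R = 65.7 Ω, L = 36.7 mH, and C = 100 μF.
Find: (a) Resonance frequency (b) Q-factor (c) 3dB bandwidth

Step 1 — Resonance: ω₀ = 1/√(LC) = 1/√(0.0367·0.0001) = 522 rad/s.
Step 2 — f₀ = ω₀/(2π) = 83.08 Hz.
Step 3 — Series Q: Q = ω₀L/R = 522·0.0367/65.7 = 0.2916.
Step 4 — Bandwidth: Δω = ω₀/Q = 1790 rad/s; BW = Δω/(2π) = 284.9 Hz.

(a) f₀ = 83.08 Hz  (b) Q = 0.2916  (c) BW = 284.9 Hz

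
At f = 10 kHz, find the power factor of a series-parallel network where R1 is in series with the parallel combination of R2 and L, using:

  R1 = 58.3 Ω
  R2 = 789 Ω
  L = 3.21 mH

Step 1 — Angular frequency: ω = 2π·f = 2π·1e+04 = 6.283e+04 rad/s.
Step 2 — Component impedances:
  R1: Z = R = 58.3 Ω
  R2: Z = R = 789 Ω
  L: Z = jωL = j·6.283e+04·0.00321 = 0 + j201.7 Ω
Step 3 — Parallel branch: R2 || L = 1/(1/R2 + 1/L) = 48.4 + j189.3 Ω.
Step 4 — Series with R1: Z_total = R1 + (R2 || L) = 106.7 + j189.3 Ω = 217.3∠60.6° Ω.
Step 5 — Power factor: PF = cos(φ) = Re(Z)/|Z| = 106.7/217.3 = 0.491.
Step 6 — Type: Im(Z) = 189.3 ⇒ lagging (phase φ = 60.6°).

PF = 0.491 (lagging, φ = 60.6°)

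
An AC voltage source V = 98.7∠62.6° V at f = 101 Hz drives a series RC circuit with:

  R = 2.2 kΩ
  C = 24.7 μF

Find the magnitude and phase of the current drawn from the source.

Step 1 — Angular frequency: ω = 2π·f = 2π·101 = 634.6 rad/s.
Step 2 — Component impedances:
  R: Z = R = 2200 Ω
  C: Z = 1/(jωC) = -j/(ω·C) = 0 - j63.8 Ω
Step 3 — Series combination: Z_total = R + C = 2200 - j63.8 Ω = 2201∠-1.7° Ω.
Step 4 — Source phasor: V = 98.7∠62.6° V = 45.42 + j87.63 V.
Step 5 — Ohm's law: I = V / Z_total = (45.42 + j87.63) / (2200 - j63.8) = 0.01947 + j0.0404 A.
Step 6 — Convert to polar: |I| = 0.04484 A, ∠I = 64.3°.

I = 0.04484∠64.3° A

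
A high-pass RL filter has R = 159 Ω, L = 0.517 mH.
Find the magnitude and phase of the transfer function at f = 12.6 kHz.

Step 1 — Angular frequency: ω = 2π·1.26e+04 = 7.917e+04 rad/s.
Step 2 — Transfer function: H(jω) = jωL/(R + jωL).
Step 3 — Numerator jωL = j·40.93; denominator R + jωL = 159 + j40.93.
Step 4 — H = 0.06215 + j0.2414.
Step 5 — Magnitude: |H| = 0.2493 (-12.1 dB); phase: φ = 75.6°.

|H| = 0.2493 (-12.1 dB), φ = 75.6°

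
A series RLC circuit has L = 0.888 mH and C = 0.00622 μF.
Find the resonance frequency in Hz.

Step 1 — Resonance condition Im(Z)=0 gives ω₀ = 1/√(LC).
Step 2 — ω₀ = 1/√(0.000888·6.22e-09) = 4.255e+05 rad/s.
Step 3 — f₀ = ω₀/(2π) = 6.772e+04 Hz.

f₀ = 6.772e+04 Hz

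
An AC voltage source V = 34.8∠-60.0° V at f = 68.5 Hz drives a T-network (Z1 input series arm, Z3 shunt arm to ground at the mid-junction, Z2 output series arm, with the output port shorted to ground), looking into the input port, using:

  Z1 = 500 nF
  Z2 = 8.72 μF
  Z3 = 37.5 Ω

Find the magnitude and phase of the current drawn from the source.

Step 1 — Angular frequency: ω = 2π·f = 2π·68.5 = 430.4 rad/s.
Step 2 — Component impedances:
  Z1: Z = 1/(jωC) = -j/(ω·C) = 0 - j4647 Ω
  Z2: Z = 1/(jωC) = -j/(ω·C) = 0 - j266.4 Ω
  Z3: Z = R = 37.5 Ω
Step 3 — With the output port shorted to ground, the output series arm Z2 runs from the junction to ground; the shunt arm Z3 also runs from the junction to ground. They appear in parallel: Z3 || Z2 = 36.77 - j5.175 Ω.
Step 4 — Series with input arm Z1: Z_in = Z1 + (Z3 || Z2) = 36.77 - j4652 Ω = 4652∠-89.5° Ω.
Step 5 — Source phasor: V = 34.8∠-60.0° V = 17.4 - j30.14 V.
Step 6 — Ohm's law: I = V / Z_total = (17.4 - j30.14) / (36.77 - j4652) = 0.006508 + j0.003689 A.
Step 7 — Convert to polar: |I| = 0.00748 A, ∠I = 29.5°.

I = 0.00748∠29.5° A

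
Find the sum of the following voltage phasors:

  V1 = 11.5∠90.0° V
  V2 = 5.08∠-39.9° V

Step 1 — Convert each phasor to rectangular form:
  V1 = 11.5·(cos(90.0°) + j·sin(90.0°)) = 0 + j11.5 V
  V2 = 5.08·(cos(-39.9°) + j·sin(-39.9°)) = 3.897 - j3.259 V
Step 2 — Sum components: V_total = 3.897 + j8.241 V.
Step 3 — Convert to polar: |V_total| = 9.116 V, ∠V_total = 64.7°.

V_total = 9.116∠64.7° V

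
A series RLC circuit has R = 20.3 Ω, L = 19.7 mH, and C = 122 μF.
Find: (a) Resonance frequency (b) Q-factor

Step 1 — Resonance condition Im(Z)=0 gives ω₀ = 1/√(LC).
Step 2 — ω₀ = 1/√(0.0197·0.000122) = 645 rad/s.
Step 3 — f₀ = ω₀/(2π) = 102.7 Hz.
Step 4 — Series Q: Q = ω₀L/R = 645·0.0197/20.3 = 0.626.

(a) f₀ = 102.7 Hz  (b) Q = 0.626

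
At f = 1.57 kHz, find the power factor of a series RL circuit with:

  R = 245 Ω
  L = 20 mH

Step 1 — Angular frequency: ω = 2π·f = 2π·1570 = 9865 rad/s.
Step 2 — Component impedances:
  R: Z = R = 245 Ω
  L: Z = jωL = j·9865·0.02 = 0 + j197.3 Ω
Step 3 — Series combination: Z_total = R + L = 245 + j197.3 Ω = 314.6∠38.8° Ω.
Step 4 — Power factor: PF = cos(φ) = Re(Z)/|Z| = 245/314.56 = 0.7789.
Step 5 — Type: Im(Z) = 197.3 ⇒ lagging (phase φ = 38.8°).

PF = 0.7789 (lagging, φ = 38.8°)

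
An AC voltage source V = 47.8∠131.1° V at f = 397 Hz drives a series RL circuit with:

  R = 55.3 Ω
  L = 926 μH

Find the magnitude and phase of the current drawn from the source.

Step 1 — Angular frequency: ω = 2π·f = 2π·397 = 2494 rad/s.
Step 2 — Component impedances:
  R: Z = R = 55.3 Ω
  L: Z = jωL = j·2494·0.000926 = 0 + j2.31 Ω
Step 3 — Series combination: Z_total = R + L = 55.3 + j2.31 Ω = 55.35∠2.4° Ω.
Step 4 — Source phasor: V = 47.8∠131.1° V = -31.42 + j36.02 V.
Step 5 — Ohm's law: I = V / Z_total = (-31.42 + j36.02) / (55.3 + j2.31) = -0.5401 + j0.6739 A.
Step 6 — Convert to polar: |I| = 0.8636 A, ∠I = 128.7°.

I = 0.8636∠128.7° A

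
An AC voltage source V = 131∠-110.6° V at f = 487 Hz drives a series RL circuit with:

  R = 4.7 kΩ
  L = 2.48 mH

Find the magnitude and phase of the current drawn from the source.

Step 1 — Angular frequency: ω = 2π·f = 2π·487 = 3060 rad/s.
Step 2 — Component impedances:
  R: Z = R = 4700 Ω
  L: Z = jωL = j·3060·0.00248 = 0 + j7.589 Ω
Step 3 — Series combination: Z_total = R + L = 4700 + j7.589 Ω = 4700∠0.1° Ω.
Step 4 — Source phasor: V = 131∠-110.6° V = -46.09 - j122.6 V.
Step 5 — Ohm's law: I = V / Z_total = (-46.09 - j122.6) / (4700 + j7.589) = -0.009849 - j0.02607 A.
Step 6 — Convert to polar: |I| = 0.02787 A, ∠I = -110.7°.

I = 0.02787∠-110.7° A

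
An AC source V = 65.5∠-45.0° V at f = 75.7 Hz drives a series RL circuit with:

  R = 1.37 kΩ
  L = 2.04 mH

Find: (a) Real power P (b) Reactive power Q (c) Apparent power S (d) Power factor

Step 1 — Angular frequency: ω = 2π·f = 2π·75.7 = 475.6 rad/s.
Step 2 — Component impedances:
  R: Z = R = 1370 Ω
  L: Z = jωL = j·475.6·0.00204 = 0 + j0.9703 Ω
Step 3 — Series combination: Z_total = R + L = 1370 + j0.9703 Ω = 1370∠0.0° Ω.
Step 4 — Source phasor: V = 65.5∠-45.0° V = 46.32 - j46.32 V.
Step 5 — Current: I = V / Z = 0.03378 - j0.03383 A = 0.04781∠-45.0° A.
Step 6 — Complex power: S = V·I* = 3.132 + j0.002218 VA.
Step 7 — Real power: P = Re(S) = 3.132 W.
Step 8 — Reactive power: Q = Im(S) = 0.002218 VAR.
Step 9 — Apparent power: |S| = 3.132 VA.
Step 10 — Power factor: PF = P/|S| = 1 (lagging).

(a) P = 3.132 W  (b) Q = 0.002218 VAR  (c) S = 3.132 VA  (d) PF = 1 (lagging)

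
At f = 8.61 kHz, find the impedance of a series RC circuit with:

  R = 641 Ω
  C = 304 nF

Step 1 — Angular frequency: ω = 2π·f = 2π·8610 = 5.41e+04 rad/s.
Step 2 — Component impedances:
  R: Z = R = 641 Ω
  C: Z = 1/(jωC) = -j/(ω·C) = 0 - j60.81 Ω
Step 3 — Series combination: Z_total = R + C = 641 - j60.81 Ω = 643.9∠-5.4° Ω.

Z = 641 - j60.81 Ω = 643.9∠-5.4° Ω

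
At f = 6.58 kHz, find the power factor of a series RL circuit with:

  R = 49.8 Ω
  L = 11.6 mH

Step 1 — Angular frequency: ω = 2π·f = 2π·6580 = 4.134e+04 rad/s.
Step 2 — Component impedances:
  R: Z = R = 49.8 Ω
  L: Z = jωL = j·4.134e+04·0.0116 = 0 + j479.6 Ω
Step 3 — Series combination: Z_total = R + L = 49.8 + j479.6 Ω = 482.2∠84.1° Ω.
Step 4 — Power factor: PF = cos(φ) = Re(Z)/|Z| = 49.8/482.2 = 0.1033.
Step 5 — Type: Im(Z) = 479.6 ⇒ lagging (phase φ = 84.1°).

PF = 0.1033 (lagging, φ = 84.1°)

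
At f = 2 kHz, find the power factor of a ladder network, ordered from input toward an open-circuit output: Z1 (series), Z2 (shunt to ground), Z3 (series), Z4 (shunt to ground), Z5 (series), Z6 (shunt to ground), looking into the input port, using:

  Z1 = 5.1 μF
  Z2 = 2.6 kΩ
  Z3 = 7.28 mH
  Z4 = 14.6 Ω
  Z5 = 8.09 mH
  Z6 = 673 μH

Step 1 — Angular frequency: ω = 2π·f = 2π·2000 = 1.257e+04 rad/s.
Step 2 — Component impedances:
  Z1: Z = 1/(jωC) = -j/(ω·C) = 0 - j15.6 Ω
  Z2: Z = R = 2600 Ω
  Z3: Z = jωL = j·1.257e+04·0.00728 = 0 + j91.48 Ω
  Z4: Z = R = 14.6 Ω
  Z5: Z = jωL = j·1.257e+04·0.00809 = 0 + j101.7 Ω
  Z6: Z = jωL = j·1.257e+04·0.000673 = 0 + j8.457 Ω
Step 3 — Ladder network (open output): work backward from the far end, alternating series and parallel combinations. Z_in = 17.56 + j76.64 Ω = 78.63∠77.1° Ω.
Step 4 — Power factor: PF = cos(φ) = Re(Z)/|Z| = 17.564/78.629 = 0.2234.
Step 5 — Type: Im(Z) = 76.64 ⇒ lagging (phase φ = 77.1°).

PF = 0.2234 (lagging, φ = 77.1°)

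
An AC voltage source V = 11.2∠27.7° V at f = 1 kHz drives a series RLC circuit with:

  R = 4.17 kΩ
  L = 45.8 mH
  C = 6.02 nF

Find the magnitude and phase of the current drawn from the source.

Step 1 — Angular frequency: ω = 2π·f = 2π·1000 = 6283 rad/s.
Step 2 — Component impedances:
  R: Z = R = 4170 Ω
  L: Z = jωL = j·6283·0.0458 = 0 + j287.8 Ω
  C: Z = 1/(jωC) = -j/(ω·C) = 0 - j2.644e+04 Ω
Step 3 — Series combination: Z_total = R + L + C = 4170 - j2.615e+04 Ω = 2.648e+04∠-80.9° Ω.
Step 4 — Source phasor: V = 11.2∠27.7° V = 9.916 + j5.206 V.
Step 5 — Ohm's law: I = V / Z_total = (9.916 + j5.206) / (4170 - j2.615e+04) = -0.0001352 + j0.0004008 A.
Step 6 — Convert to polar: |I| = 0.000423 A, ∠I = 108.6°.

I = 0.000423∠108.6° A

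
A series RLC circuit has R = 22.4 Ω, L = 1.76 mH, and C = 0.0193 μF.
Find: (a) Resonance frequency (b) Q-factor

Step 1 — Resonance condition Im(Z)=0 gives ω₀ = 1/√(LC).
Step 2 — ω₀ = 1/√(0.00176·1.93e-08) = 1.716e+05 rad/s.
Step 3 — f₀ = ω₀/(2π) = 2.731e+04 Hz.
Step 4 — Series Q: Q = ω₀L/R = 1.716e+05·0.00176/22.4 = 13.48.

(a) f₀ = 2.731e+04 Hz  (b) Q = 13.48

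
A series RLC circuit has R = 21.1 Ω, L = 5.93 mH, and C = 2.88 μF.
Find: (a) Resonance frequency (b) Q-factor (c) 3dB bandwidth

Step 1 — Resonance: ω₀ = 1/√(LC) = 1/√(0.00593·2.88e-06) = 7652 rad/s.
Step 2 — f₀ = ω₀/(2π) = 1218 Hz.
Step 3 — Series Q: Q = ω₀L/R = 7652·0.00593/21.1 = 2.151.
Step 4 — Bandwidth: Δω = ω₀/Q = 3558 rad/s; BW = Δω/(2π) = 566.3 Hz.

(a) f₀ = 1218 Hz  (b) Q = 2.151  (c) BW = 566.3 Hz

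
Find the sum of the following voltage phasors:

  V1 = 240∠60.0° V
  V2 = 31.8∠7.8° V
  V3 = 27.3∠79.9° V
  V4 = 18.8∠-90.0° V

Step 1 — Convert each phasor to rectangular form:
  V1 = 240·(cos(60.0°) + j·sin(60.0°)) = 120 + j207.8 V
  V2 = 31.8·(cos(7.8°) + j·sin(7.8°)) = 31.51 + j4.316 V
  V3 = 27.3·(cos(79.9°) + j·sin(79.9°)) = 4.788 + j26.88 V
  V4 = 18.8·(cos(-90.0°) + j·sin(-90.0°)) = 0 - j18.8 V
Step 2 — Sum components: V_total = 156.3 + j220.2 V.
Step 3 — Convert to polar: |V_total| = 270.1 V, ∠V_total = 54.6°.

V_total = 270.1∠54.6° V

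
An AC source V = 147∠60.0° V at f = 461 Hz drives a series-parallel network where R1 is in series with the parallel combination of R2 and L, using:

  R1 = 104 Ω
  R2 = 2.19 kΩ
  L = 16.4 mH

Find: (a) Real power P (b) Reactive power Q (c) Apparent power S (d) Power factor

Step 1 — Angular frequency: ω = 2π·f = 2π·461 = 2897 rad/s.
Step 2 — Component impedances:
  R1: Z = R = 104 Ω
  R2: Z = R = 2190 Ω
  L: Z = jωL = j·2897·0.0164 = 0 + j47.5 Ω
Step 3 — Parallel branch: R2 || L = 1/(1/R2 + 1/L) = 1.03 + j47.48 Ω.
Step 4 — Series with R1: Z_total = R1 + (R2 || L) = 105 + j47.48 Ω = 115.3∠24.3° Ω.
Step 5 — Source phasor: V = 147∠60.0° V = 73.5 + j127.3 V.
Step 6 — Current: I = V / Z = 1.036 + j0.7437 A = 1.275∠35.7° A.
Step 7 — Complex power: S = V·I* = 170.8 + j77.23 VA.
Step 8 — Real power: P = Re(S) = 170.8 W.
Step 9 — Reactive power: Q = Im(S) = 77.23 VAR.
Step 10 — Apparent power: |S| = 187.5 VA.
Step 11 — Power factor: PF = P/|S| = 0.9112 (lagging).

(a) P = 170.8 W  (b) Q = 77.23 VAR  (c) S = 187.5 VA  (d) PF = 0.9112 (lagging)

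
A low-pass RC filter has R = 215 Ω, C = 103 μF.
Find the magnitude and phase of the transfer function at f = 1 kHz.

Step 1 — Angular frequency: ω = 2π·1000 = 6283 rad/s.
Step 2 — Transfer function: H(jω) = 1/(1 + jωRC).
Step 3 — Denominator: 1 + jωRC = 1 + j·6283·215·0.000103 = 1 + j139.1.
Step 4 — H = 5.165e-05 - j0.007187.
Step 5 — Magnitude: |H| = 0.007187 (-42.9 dB); phase: φ = -89.6°.

|H| = 0.007187 (-42.9 dB), φ = -89.6°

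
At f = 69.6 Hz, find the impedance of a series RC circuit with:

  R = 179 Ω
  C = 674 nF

Step 1 — Angular frequency: ω = 2π·f = 2π·69.6 = 437.3 rad/s.
Step 2 — Component impedances:
  R: Z = R = 179 Ω
  C: Z = 1/(jωC) = -j/(ω·C) = 0 - j3393 Ω
Step 3 — Series combination: Z_total = R + C = 179 - j3393 Ω = 3397∠-87.0° Ω.

Z = 179 - j3393 Ω = 3397∠-87.0° Ω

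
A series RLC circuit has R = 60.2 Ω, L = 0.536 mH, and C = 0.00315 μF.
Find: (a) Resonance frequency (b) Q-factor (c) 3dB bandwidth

Step 1 — Resonance: ω₀ = 1/√(LC) = 1/√(0.000536·3.15e-09) = 7.696e+05 rad/s.
Step 2 — f₀ = ω₀/(2π) = 1.225e+05 Hz.
Step 3 — Series Q: Q = ω₀L/R = 7.696e+05·0.000536/60.2 = 6.852.
Step 4 — Bandwidth: Δω = ω₀/Q = 1.123e+05 rad/s; BW = Δω/(2π) = 1.788e+04 Hz.

(a) f₀ = 1.225e+05 Hz  (b) Q = 6.852  (c) BW = 1.788e+04 Hz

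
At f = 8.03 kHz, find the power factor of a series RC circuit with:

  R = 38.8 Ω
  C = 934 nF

Step 1 — Angular frequency: ω = 2π·f = 2π·8030 = 5.045e+04 rad/s.
Step 2 — Component impedances:
  R: Z = R = 38.8 Ω
  C: Z = 1/(jωC) = -j/(ω·C) = 0 - j21.22 Ω
Step 3 — Series combination: Z_total = R + C = 38.8 - j21.22 Ω = 44.22∠-28.7° Ω.
Step 4 — Power factor: PF = cos(φ) = Re(Z)/|Z| = 38.8/44.22 = 0.8774.
Step 5 — Type: Im(Z) = -21.22 ⇒ leading (phase φ = -28.7°).

PF = 0.8774 (leading, φ = -28.7°)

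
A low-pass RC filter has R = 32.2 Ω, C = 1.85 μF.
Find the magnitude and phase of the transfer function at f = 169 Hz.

Step 1 — Angular frequency: ω = 2π·169 = 1062 rad/s.
Step 2 — Transfer function: H(jω) = 1/(1 + jωRC).
Step 3 — Denominator: 1 + jωRC = 1 + j·1062·32.2·1.85e-06 = 1 + j0.06325.
Step 4 — H = 0.996 - j0.063.
Step 5 — Magnitude: |H| = 0.998 (-0.0 dB); phase: φ = -3.6°.

|H| = 0.998 (-0.0 dB), φ = -3.6°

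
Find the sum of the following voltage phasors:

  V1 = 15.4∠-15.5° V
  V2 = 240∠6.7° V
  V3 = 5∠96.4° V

Step 1 — Convert each phasor to rectangular form:
  V1 = 15.4·(cos(-15.5°) + j·sin(-15.5°)) = 14.84 - j4.115 V
  V2 = 240·(cos(6.7°) + j·sin(6.7°)) = 238.4 + j28 V
  V3 = 5·(cos(96.4°) + j·sin(96.4°)) = -0.5573 + j4.969 V
Step 2 — Sum components: V_total = 252.6 + j28.85 V.
Step 3 — Convert to polar: |V_total| = 254.3 V, ∠V_total = 6.5°.

V_total = 254.3∠6.5° V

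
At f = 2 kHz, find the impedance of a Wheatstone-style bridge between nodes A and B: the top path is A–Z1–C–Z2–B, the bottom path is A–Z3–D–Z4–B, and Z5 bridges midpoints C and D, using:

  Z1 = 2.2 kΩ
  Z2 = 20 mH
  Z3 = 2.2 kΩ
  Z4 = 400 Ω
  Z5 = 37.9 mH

Step 1 — Angular frequency: ω = 2π·f = 2π·2000 = 1.257e+04 rad/s.
Step 2 — Component impedances:
  Z1: Z = R = 2200 Ω
  Z2: Z = jωL = j·1.257e+04·0.02 = 0 + j251.3 Ω
  Z3: Z = R = 2200 Ω
  Z4: Z = R = 400 Ω
  Z5: Z = jωL = j·1.257e+04·0.0379 = 0 + j476.3 Ω
Step 3 — Bridge requires nodal analysis (the Z5 bridge couples midpoints C and D, so the two paths cannot be reduced to a simple series/parallel combination). Setting node B to ground and injecting 1 A at node A, the 3-node admittance system at A, C, D solves to V_A = Z_AB = 1235 + j118.2 Ω = 1241∠5.5° Ω.

Z = 1235 + j118.2 Ω = 1241∠5.5° Ω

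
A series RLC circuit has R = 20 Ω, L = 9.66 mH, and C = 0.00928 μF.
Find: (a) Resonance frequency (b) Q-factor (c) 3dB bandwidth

Step 1 — Resonance condition Im(Z)=0 gives ω₀ = 1/√(LC).
Step 2 — ω₀ = 1/√(0.00966·9.28e-09) = 1.056e+05 rad/s.
Step 3 — f₀ = ω₀/(2π) = 1.681e+04 Hz.
Step 4 — Series Q: Q = ω₀L/R = 1.056e+05·0.00966/20 = 51.01.
Step 5 — 3dB bandwidth: Δω = ω₀/Q = 2070 rad/s; BW = Δω/(2π) = 329.5 Hz.

(a) f₀ = 1.681e+04 Hz  (b) Q = 51.01  (c) BW = 329.5 Hz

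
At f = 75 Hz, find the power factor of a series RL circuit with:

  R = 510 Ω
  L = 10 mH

Step 1 — Angular frequency: ω = 2π·f = 2π·75 = 471.2 rad/s.
Step 2 — Component impedances:
  R: Z = R = 510 Ω
  L: Z = jωL = j·471.2·0.01 = 0 + j4.712 Ω
Step 3 — Series combination: Z_total = R + L = 510 + j4.712 Ω = 510∠0.5° Ω.
Step 4 — Power factor: PF = cos(φ) = Re(Z)/|Z| = 510/510 = 1.
Step 5 — Type: Im(Z) = 4.712 ⇒ lagging (phase φ = 0.5°).

PF = 1 (lagging, φ = 0.5°)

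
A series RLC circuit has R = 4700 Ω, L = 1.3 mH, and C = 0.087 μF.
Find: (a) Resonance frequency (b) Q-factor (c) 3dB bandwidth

Step 1 — Resonance: ω₀ = 1/√(LC) = 1/√(0.0013·8.7e-08) = 9.403e+04 rad/s.
Step 2 — f₀ = ω₀/(2π) = 1.497e+04 Hz.
Step 3 — Series Q: Q = ω₀L/R = 9.403e+04·0.0013/4700 = 0.02601.
Step 4 — Bandwidth: Δω = ω₀/Q = 3.615e+06 rad/s; BW = Δω/(2π) = 5.754e+05 Hz.

(a) f₀ = 1.497e+04 Hz  (b) Q = 0.02601  (c) BW = 5.754e+05 Hz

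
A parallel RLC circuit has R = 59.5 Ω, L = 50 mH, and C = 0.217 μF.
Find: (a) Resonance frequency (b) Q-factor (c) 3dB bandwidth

Step 1 — Resonance: ω₀ = 1/√(LC) = 1/√(0.05·2.17e-07) = 9600 rad/s.
Step 2 — f₀ = ω₀/(2π) = 1528 Hz.
Step 3 — Parallel Q: Q = R/(ω₀L) = 59.5/(9600·0.05) = 0.124.
Step 4 — Bandwidth: Δω = ω₀/Q = 7.745e+04 rad/s; BW = Δω/(2π) = 1.233e+04 Hz.

(a) f₀ = 1528 Hz  (b) Q = 0.124  (c) BW = 1.233e+04 Hz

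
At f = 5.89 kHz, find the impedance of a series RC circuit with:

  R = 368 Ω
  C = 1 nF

Step 1 — Angular frequency: ω = 2π·f = 2π·5890 = 3.701e+04 rad/s.
Step 2 — Component impedances:
  R: Z = R = 368 Ω
  C: Z = 1/(jωC) = -j/(ω·C) = 0 - j2.702e+04 Ω
Step 3 — Series combination: Z_total = R + C = 368 - j2.702e+04 Ω = 2.702e+04∠-89.2° Ω.

Z = 368 - j2.702e+04 Ω = 2.702e+04∠-89.2° Ω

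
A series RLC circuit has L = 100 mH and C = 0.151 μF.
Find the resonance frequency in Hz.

Step 1 — Resonance condition Im(Z)=0 gives ω₀ = 1/√(LC).
Step 2 — ω₀ = 1/√(0.1·1.51e-07) = 8138 rad/s.
Step 3 — f₀ = ω₀/(2π) = 1295 Hz.

f₀ = 1295 Hz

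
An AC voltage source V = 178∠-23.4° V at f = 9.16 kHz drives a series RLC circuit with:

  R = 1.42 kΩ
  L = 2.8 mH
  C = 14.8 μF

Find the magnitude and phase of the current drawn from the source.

Step 1 — Angular frequency: ω = 2π·f = 2π·9160 = 5.755e+04 rad/s.
Step 2 — Component impedances:
  R: Z = R = 1420 Ω
  L: Z = jωL = j·5.755e+04·0.0028 = 0 + j161.2 Ω
  C: Z = 1/(jωC) = -j/(ω·C) = 0 - j1.174 Ω
Step 3 — Series combination: Z_total = R + L + C = 1420 + j160 Ω = 1429∠6.4° Ω.
Step 4 — Source phasor: V = 178∠-23.4° V = 163.4 - j70.69 V.
Step 5 — Ohm's law: I = V / Z_total = (163.4 - j70.69) / (1420 + j160) = 0.1081 - j0.06196 A.
Step 6 — Convert to polar: |I| = 0.1246 A, ∠I = -29.8°.

I = 0.1246∠-29.8° A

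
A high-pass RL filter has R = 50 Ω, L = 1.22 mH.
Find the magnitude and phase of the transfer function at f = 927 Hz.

Step 1 — Angular frequency: ω = 2π·927 = 5825 rad/s.
Step 2 — Transfer function: H(jω) = jωL/(R + jωL).
Step 3 — Numerator jωL = j·7.106; denominator R + jωL = 50 + j7.106.
Step 4 — H = 0.0198 + j0.1393.
Step 5 — Magnitude: |H| = 0.1407 (-17.0 dB); phase: φ = 81.9°.

|H| = 0.1407 (-17.0 dB), φ = 81.9°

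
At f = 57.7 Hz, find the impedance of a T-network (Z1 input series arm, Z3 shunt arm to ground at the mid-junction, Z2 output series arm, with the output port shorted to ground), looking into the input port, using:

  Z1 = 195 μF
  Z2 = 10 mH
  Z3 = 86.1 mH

Step 1 — Angular frequency: ω = 2π·f = 2π·57.7 = 362.5 rad/s.
Step 2 — Component impedances:
  Z1: Z = 1/(jωC) = -j/(ω·C) = 0 - j14.15 Ω
  Z2: Z = jωL = j·362.5·0.01 = 0 + j3.625 Ω
  Z3: Z = jωL = j·362.5·0.0861 = 0 + j31.21 Ω
Step 3 — With the output port shorted to ground, the output series arm Z2 runs from the junction to ground; the shunt arm Z3 also runs from the junction to ground. They appear in parallel: Z3 || Z2 = 0 + j3.248 Ω.
Step 4 — Series with input arm Z1: Z_in = Z1 + (Z3 || Z2) = 0 - j10.9 Ω = 10.9∠-90.0° Ω.

Z = 0 - j10.9 Ω = 10.9∠-90.0° Ω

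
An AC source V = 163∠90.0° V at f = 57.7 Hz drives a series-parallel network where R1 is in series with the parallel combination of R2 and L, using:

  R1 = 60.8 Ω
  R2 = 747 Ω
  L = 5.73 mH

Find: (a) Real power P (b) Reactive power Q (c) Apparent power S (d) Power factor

Step 1 — Angular frequency: ω = 2π·f = 2π·57.7 = 362.5 rad/s.
Step 2 — Component impedances:
  R1: Z = R = 60.8 Ω
  R2: Z = R = 747 Ω
  L: Z = jωL = j·362.5·0.00573 = 0 + j2.077 Ω
Step 3 — Parallel branch: R2 || L = 1/(1/R2 + 1/L) = 0.005777 + j2.077 Ω.
Step 4 — Series with R1: Z_total = R1 + (R2 || L) = 60.81 + j2.077 Ω = 60.84∠2.0° Ω.
Step 5 — Source phasor: V = 163∠90.0° V = 0 + j163 V.
Step 6 — Current: I = V / Z = 0.09147 + j2.678 A = 2.679∠88.0° A.
Step 7 — Complex power: S = V·I* = 436.4 + j14.91 VA.
Step 8 — Real power: P = Re(S) = 436.4 W.
Step 9 — Reactive power: Q = Im(S) = 14.91 VAR.
Step 10 — Apparent power: |S| = 436.7 VA.
Step 11 — Power factor: PF = P/|S| = 0.9994 (lagging).

(a) P = 436.4 W  (b) Q = 14.91 VAR  (c) S = 436.7 VA  (d) PF = 0.9994 (lagging)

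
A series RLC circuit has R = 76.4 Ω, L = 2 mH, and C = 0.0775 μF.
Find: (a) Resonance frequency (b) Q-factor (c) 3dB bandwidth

Step 1 — Resonance: ω₀ = 1/√(LC) = 1/√(0.002·7.75e-08) = 8.032e+04 rad/s.
Step 2 — f₀ = ω₀/(2π) = 1.278e+04 Hz.
Step 3 — Series Q: Q = ω₀L/R = 8.032e+04·0.002/76.4 = 2.103.
Step 4 — Bandwidth: Δω = ω₀/Q = 3.82e+04 rad/s; BW = Δω/(2π) = 6080 Hz.

(a) f₀ = 1.278e+04 Hz  (b) Q = 2.103  (c) BW = 6080 Hz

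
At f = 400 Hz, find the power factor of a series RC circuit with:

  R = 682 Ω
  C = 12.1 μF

Step 1 — Angular frequency: ω = 2π·f = 2π·400 = 2513 rad/s.
Step 2 — Component impedances:
  R: Z = R = 682 Ω
  C: Z = 1/(jωC) = -j/(ω·C) = 0 - j32.88 Ω
Step 3 — Series combination: Z_total = R + C = 682 - j32.88 Ω = 682.8∠-2.8° Ω.
Step 4 — Power factor: PF = cos(φ) = Re(Z)/|Z| = 682/682.8 = 0.9988.
Step 5 — Type: Im(Z) = -32.88 ⇒ leading (phase φ = -2.8°).

PF = 0.9988 (leading, φ = -2.8°)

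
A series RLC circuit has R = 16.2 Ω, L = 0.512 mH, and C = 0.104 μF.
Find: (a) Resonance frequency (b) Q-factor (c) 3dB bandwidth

Step 1 — Resonance: ω₀ = 1/√(LC) = 1/√(0.000512·1.04e-07) = 1.37e+05 rad/s.
Step 2 — f₀ = ω₀/(2π) = 2.181e+04 Hz.
Step 3 — Series Q: Q = ω₀L/R = 1.37e+05·0.000512/16.2 = 4.331.
Step 4 — Bandwidth: Δω = ω₀/Q = 3.164e+04 rad/s; BW = Δω/(2π) = 5036 Hz.

(a) f₀ = 2.181e+04 Hz  (b) Q = 4.331  (c) BW = 5036 Hz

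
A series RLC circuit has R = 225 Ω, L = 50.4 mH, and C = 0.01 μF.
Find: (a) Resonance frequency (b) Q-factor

Step 1 — Resonance condition Im(Z)=0 gives ω₀ = 1/√(LC).
Step 2 — ω₀ = 1/√(0.0504·1e-08) = 4.454e+04 rad/s.
Step 3 — f₀ = ω₀/(2π) = 7089 Hz.
Step 4 — Series Q: Q = ω₀L/R = 4.454e+04·0.0504/225 = 9.978.

(a) f₀ = 7089 Hz  (b) Q = 9.978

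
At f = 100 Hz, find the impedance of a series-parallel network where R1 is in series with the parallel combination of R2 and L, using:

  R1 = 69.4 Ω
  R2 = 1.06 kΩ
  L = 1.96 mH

Step 1 — Angular frequency: ω = 2π·f = 2π·100 = 628.3 rad/s.
Step 2 — Component impedances:
  R1: Z = R = 69.4 Ω
  R2: Z = R = 1060 Ω
  L: Z = jωL = j·628.3·0.00196 = 0 + j1.232 Ω
Step 3 — Parallel branch: R2 || L = 1/(1/R2 + 1/L) = 0.001431 + j1.232 Ω.
Step 4 — Series with R1: Z_total = R1 + (R2 || L) = 69.4 + j1.232 Ω = 69.41∠1.0° Ω.

Z = 69.4 + j1.232 Ω = 69.41∠1.0° Ω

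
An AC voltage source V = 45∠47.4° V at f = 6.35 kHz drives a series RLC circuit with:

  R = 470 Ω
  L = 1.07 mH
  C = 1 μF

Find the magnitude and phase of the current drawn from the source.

Step 1 — Angular frequency: ω = 2π·f = 2π·6350 = 3.99e+04 rad/s.
Step 2 — Component impedances:
  R: Z = R = 470 Ω
  L: Z = jωL = j·3.99e+04·0.00107 = 0 + j42.69 Ω
  C: Z = 1/(jωC) = -j/(ω·C) = 0 - j25.06 Ω
Step 3 — Series combination: Z_total = R + L + C = 470 + j17.63 Ω = 470.3∠2.1° Ω.
Step 4 — Source phasor: V = 45∠47.4° V = 30.46 + j33.12 V.
Step 5 — Ohm's law: I = V / Z_total = (30.46 + j33.12) / (470 + j17.63) = 0.06736 + j0.06795 A.
Step 6 — Convert to polar: |I| = 0.09568 A, ∠I = 45.3°.

I = 0.09568∠45.3° A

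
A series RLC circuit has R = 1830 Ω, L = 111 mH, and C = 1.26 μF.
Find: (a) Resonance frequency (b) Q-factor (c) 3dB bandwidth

Step 1 — Resonance condition Im(Z)=0 gives ω₀ = 1/√(LC).
Step 2 — ω₀ = 1/√(0.111·1.26e-06) = 2674 rad/s.
Step 3 — f₀ = ω₀/(2π) = 425.6 Hz.
Step 4 — Series Q: Q = ω₀L/R = 2674·0.111/1830 = 0.1622.
Step 5 — 3dB bandwidth: Δω = ω₀/Q = 1.649e+04 rad/s; BW = Δω/(2π) = 2624 Hz.

(a) f₀ = 425.6 Hz  (b) Q = 0.1622  (c) BW = 2624 Hz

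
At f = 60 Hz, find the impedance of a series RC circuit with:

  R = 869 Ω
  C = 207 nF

Step 1 — Angular frequency: ω = 2π·f = 2π·60 = 377 rad/s.
Step 2 — Component impedances:
  R: Z = R = 869 Ω
  C: Z = 1/(jωC) = -j/(ω·C) = 0 - j1.281e+04 Ω
Step 3 — Series combination: Z_total = R + C = 869 - j1.281e+04 Ω = 1.284e+04∠-86.1° Ω.

Z = 869 - j1.281e+04 Ω = 1.284e+04∠-86.1° Ω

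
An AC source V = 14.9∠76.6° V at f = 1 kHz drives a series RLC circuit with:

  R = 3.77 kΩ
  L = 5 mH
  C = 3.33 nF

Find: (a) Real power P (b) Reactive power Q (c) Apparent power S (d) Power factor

Step 1 — Angular frequency: ω = 2π·f = 2π·1000 = 6283 rad/s.
Step 2 — Component impedances:
  R: Z = R = 3770 Ω
  L: Z = jωL = j·6283·0.005 = 0 + j31.42 Ω
  C: Z = 1/(jωC) = -j/(ω·C) = 0 - j4.779e+04 Ω
Step 3 — Series combination: Z_total = R + L + C = 3770 - j4.776e+04 Ω = 4.791e+04∠-85.5° Ω.
Step 4 — Source phasor: V = 14.9∠76.6° V = 3.453 + j14.49 V.
Step 5 — Current: I = V / Z = -0.0002959 + j9.565e-05 A = 0.000311∠162.1° A.
Step 6 — Complex power: S = V·I* = 0.0003646 - j0.004619 VA.
Step 7 — Real power: P = Re(S) = 0.0003646 W.
Step 8 — Reactive power: Q = Im(S) = -0.004619 VAR.
Step 9 — Apparent power: |S| = 0.004634 VA.
Step 10 — Power factor: PF = P/|S| = 0.07869 (leading).

(a) P = 0.0003646 W  (b) Q = -0.004619 VAR  (c) S = 0.004634 VA  (d) PF = 0.07869 (leading)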